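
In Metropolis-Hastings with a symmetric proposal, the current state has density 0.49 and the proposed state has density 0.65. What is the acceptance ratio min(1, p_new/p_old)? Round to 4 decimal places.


Ratio = p_new / p_old = 0.65 / 0.49 = 1.3265
Acceptance = min(1, 1.3265) = 1.0

1.0


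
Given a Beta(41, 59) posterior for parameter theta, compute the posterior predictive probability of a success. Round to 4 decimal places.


For a Beta-Bernoulli model, the predictive probability is the mean:
P(success) = 41/(41+59) = 41/100 = 0.41

0.41


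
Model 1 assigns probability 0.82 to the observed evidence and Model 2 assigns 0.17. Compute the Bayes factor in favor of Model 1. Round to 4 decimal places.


BF = P(data|M1) / P(data|M2)
= 0.82 / 0.17 = 4.8235

4.8235


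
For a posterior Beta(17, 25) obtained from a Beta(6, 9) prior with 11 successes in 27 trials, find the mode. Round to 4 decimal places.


Mode = (alpha - 1) / (alpha + beta - 2)
= 16 / 40
= 0.4

0.4


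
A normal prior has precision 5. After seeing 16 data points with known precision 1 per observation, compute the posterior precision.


In the conjugate normal model, precisions add:
tau_posterior = tau_prior + n * tau_data
= 5 + 16*1 = 21

21


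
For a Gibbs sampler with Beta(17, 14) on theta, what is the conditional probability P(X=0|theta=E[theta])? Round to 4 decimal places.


E[theta] = 17/(17+14) = 0.5484
P(X=0|theta) = 1 - theta = 0.4516

0.4516


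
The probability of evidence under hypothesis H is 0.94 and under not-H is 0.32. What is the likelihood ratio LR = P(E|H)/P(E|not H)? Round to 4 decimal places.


LR = 0.94 / 0.32
= 2.9375

2.9375


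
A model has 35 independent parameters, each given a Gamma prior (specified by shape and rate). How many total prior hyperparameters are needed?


Each Gamma prior needs 2 hyperparameters (shape and rate).
Total = 2 * 35 = 70

70


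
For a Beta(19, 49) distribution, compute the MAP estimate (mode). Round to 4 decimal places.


MAP = mode = (a-1)/(a+b-2)
= (19-1)/(19+49-2)
= 18/66 = 0.2727

0.2727


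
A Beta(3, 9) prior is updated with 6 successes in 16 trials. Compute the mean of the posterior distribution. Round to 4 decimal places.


After update: Beta(9, 19)
Mean = 9 / (9 + 19) = 9 / 28
= 0.3214

0.3214


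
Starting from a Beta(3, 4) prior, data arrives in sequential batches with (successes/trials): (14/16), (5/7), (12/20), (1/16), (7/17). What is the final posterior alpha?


In sequential Bayesian updating, we sum all successes.
Total successes = 39
Final alpha = 3 + 39 = 42

42


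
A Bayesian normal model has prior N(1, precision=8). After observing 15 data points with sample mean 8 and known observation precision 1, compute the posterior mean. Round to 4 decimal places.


Posterior mean = (prior_precision * prior_mean + n * data_precision * data_mean) / (prior_precision + n * data_precision)
Numerator = 8*1 + 15*1*8 = 128
Denominator = 8 + 15*1 = 23
Posterior mean = 5.5652

5.5652


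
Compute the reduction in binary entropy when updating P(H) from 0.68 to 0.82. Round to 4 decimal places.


H_before = -p*log2(p) - (1-p)*log2(1-p) for p=0.68: 0.9044
H_after for p=0.82: 0.6801
Reduction = 0.9044 - 0.6801 = 0.2243

0.2243


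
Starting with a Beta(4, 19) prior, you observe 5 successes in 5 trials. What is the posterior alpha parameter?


For a Beta-Binomial conjugate model:
Posterior alpha = prior alpha + number of successes
= 4 + 5 = 9

9


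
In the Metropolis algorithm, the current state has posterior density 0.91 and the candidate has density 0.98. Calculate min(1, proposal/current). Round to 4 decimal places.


Ratio = 0.98/0.91 = 1.0769
Acceptance probability = min(1, 1.0769)
= 1.0

1.0


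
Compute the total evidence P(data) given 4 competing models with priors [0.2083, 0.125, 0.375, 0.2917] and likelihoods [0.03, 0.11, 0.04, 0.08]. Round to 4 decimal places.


Marginal likelihood = sum P(model_i) * P(data|model_i)
Model 1: 0.2083 * 0.03 = 0.0062
Model 2: 0.125 * 0.11 = 0.0138
Model 3: 0.375 * 0.04 = 0.015
Model 4: 0.2917 * 0.08 = 0.0233
Total = 0.0583

0.0583


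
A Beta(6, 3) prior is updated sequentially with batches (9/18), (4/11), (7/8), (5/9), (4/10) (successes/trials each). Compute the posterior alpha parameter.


Sequential conjugate updating is equivalent to a single batch update.
Total successes across all batches = 29
alpha_posterior = alpha_prior + total_successes = 6 + 29
= 35

35


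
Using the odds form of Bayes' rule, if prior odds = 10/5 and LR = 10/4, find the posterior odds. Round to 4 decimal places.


Bayes' rule in odds form: posterior odds = prior odds * LR
= (10 * 10) / (5 * 4)
= 100/20 = 5.0

5.0


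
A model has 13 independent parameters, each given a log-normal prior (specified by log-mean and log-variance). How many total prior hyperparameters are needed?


Each log-normal prior needs 2 hyperparameters (log-mean and log-variance).
Total = 2 * 13 = 26

26


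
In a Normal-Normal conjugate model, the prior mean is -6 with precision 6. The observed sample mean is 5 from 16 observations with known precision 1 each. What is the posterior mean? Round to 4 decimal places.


Posterior precision = tau0 + n*tau = 6 + 16*1 = 22
Posterior mean = (tau0*mu0 + n*tau*xbar) / posterior_precision
= (6*-6 + 16*1*5) / 22
= 44 / 22 = 2.0

2.0


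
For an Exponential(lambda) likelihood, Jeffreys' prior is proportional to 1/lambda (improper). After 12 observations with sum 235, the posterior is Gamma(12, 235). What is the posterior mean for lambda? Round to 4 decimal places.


Posterior = Gamma(n, sum_x) = Gamma(12, 235)
Posterior mean = shape/rate = 12/235
= 0.0511

0.0511


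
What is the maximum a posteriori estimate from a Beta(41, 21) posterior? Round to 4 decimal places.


The MAP estimate equals the mode of the distribution.
Mode of Beta(a,b) = (a-1)/(a+b-2)
= 40/60
= 0.6667

0.6667


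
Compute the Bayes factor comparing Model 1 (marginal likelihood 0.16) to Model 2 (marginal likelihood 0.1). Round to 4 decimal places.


BF12 = marginal likelihood of M1 / marginal likelihood of M2
= 0.16/0.1
= 1.6

1.6


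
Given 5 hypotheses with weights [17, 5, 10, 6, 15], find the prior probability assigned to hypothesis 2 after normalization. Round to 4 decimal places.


To normalize, divide each weight by the sum of all weights.
Sum = 53
Prior(H2) = 5/53 = 0.0943

0.0943


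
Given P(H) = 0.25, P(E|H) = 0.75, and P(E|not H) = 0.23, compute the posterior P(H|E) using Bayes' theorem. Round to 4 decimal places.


By Bayes' theorem: P(H|E) = P(E|H)*P(H) / P(E)
P(E) = P(E|H)*P(H) + P(E|not H)*P(not H)
P(E) = 0.75*0.25 + 0.23*0.75 = 0.36
P(H|E) = 0.75*0.25 / 0.36 = 0.5208

0.5208


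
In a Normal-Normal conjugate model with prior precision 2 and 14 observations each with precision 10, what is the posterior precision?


Posterior precision = prior precision + n * observation precision
= 2 + 14 * 10
= 2 + 140 = 142

142


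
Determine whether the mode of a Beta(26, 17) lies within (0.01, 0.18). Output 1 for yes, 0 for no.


First find the mode: (a-1)/(a+b-2) = 0.6098
Is 0.6098 in (0.01, 0.18)? 0

0


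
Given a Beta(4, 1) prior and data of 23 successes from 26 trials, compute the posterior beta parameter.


Number of failures = 26 - 23 = 3
Posterior beta = 1 + 3 = 4

4


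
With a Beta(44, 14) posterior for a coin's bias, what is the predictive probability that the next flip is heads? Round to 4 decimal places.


The predictive probability equals the posterior mean.
P(next = heads) = alpha / (alpha + beta)
= 44 / 58 = 0.7586

0.7586


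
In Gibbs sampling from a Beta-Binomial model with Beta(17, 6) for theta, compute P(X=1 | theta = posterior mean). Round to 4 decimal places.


Posterior mean = alpha/(alpha+beta) = 17/23 = 0.7391
P(X=1|theta=mean) = theta = 0.7391

0.7391


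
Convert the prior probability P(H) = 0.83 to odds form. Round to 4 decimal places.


P(not H) = 1 - 0.83 = 0.17
Odds = 0.83 / 0.17 = 4.8824

4.8824


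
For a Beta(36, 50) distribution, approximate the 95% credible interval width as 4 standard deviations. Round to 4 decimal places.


Variance of Beta(a,b) = ab / ((a+b)^2 * (a+b+1))
= 36*50 / ((86)^2 * 87)
= 0.0028
SD = sqrt(0.0028) = 0.0529
Width = 4 * SD = 0.2116

0.2116


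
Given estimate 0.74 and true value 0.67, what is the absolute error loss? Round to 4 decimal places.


Absolute error = |estimate - true|
= |0.07| = 0.07

0.07


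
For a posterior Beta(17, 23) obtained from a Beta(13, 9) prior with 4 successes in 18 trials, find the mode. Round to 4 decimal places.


Mode = (alpha - 1) / (alpha + beta - 2)
= 16 / 38
= 0.4211

0.4211


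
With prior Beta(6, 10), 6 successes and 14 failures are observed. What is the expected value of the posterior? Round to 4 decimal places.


Posterior = Beta(12, 24)
E[theta] = alpha/(alpha+beta)
= 12/36 = 0.3333

0.3333


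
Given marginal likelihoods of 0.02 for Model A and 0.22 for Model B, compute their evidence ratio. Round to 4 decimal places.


Ratio = ML(A) / ML(B) = 0.02/0.22
= 0.0909

0.0909


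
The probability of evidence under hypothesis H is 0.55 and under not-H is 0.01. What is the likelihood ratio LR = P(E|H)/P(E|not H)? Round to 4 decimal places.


LR = 0.55 / 0.01
= 55.0

55.0


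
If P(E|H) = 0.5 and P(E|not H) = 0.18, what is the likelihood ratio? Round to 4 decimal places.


Likelihood ratio = P(E|H) / P(E|not H)
= 0.5 / 0.18
= 2.7778

2.7778


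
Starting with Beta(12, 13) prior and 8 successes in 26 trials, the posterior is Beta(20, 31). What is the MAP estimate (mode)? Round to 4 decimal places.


The mode of Beta(a, b) when a > 1 and b > 1 is (a-1)/(a+b-2)
= (20 - 1) / (20 + 31 - 2)
= 19 / 49
= 0.3878

0.3878


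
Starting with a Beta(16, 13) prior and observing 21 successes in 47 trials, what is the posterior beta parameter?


Posterior beta = prior beta + failures
Failures = 47 - 21 = 26
beta_post = 13 + 26 = 39

39


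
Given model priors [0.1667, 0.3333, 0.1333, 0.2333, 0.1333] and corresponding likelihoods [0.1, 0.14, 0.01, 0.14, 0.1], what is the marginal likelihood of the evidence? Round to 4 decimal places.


P(E) = sum_i P(M_i) P(E|M_i)
= 0.0167 + 0.0467 + 0.0013 + 0.0327 + 0.0133
= 0.1107

0.1107


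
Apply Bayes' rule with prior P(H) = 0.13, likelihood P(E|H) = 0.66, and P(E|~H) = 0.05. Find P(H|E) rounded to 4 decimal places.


Step 1: Compute marginal P(E) = P(E|H)P(H) + P(E|~H)P(~H)
= 0.66*0.13 + 0.05*0.87 = 0.1293
Step 2: P(H|E) = P(E|H)P(H)/P(E) = 0.0858/0.1293
= 0.6636

0.6636


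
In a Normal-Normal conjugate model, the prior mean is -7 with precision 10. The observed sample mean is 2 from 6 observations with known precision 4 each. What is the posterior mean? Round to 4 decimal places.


Posterior precision = tau0 + n*tau = 10 + 6*4 = 34
Posterior mean = (tau0*mu0 + n*tau*xbar) / posterior_precision
= (10*-7 + 6*4*2) / 34
= -22 / 34 = -0.6471

-0.6471


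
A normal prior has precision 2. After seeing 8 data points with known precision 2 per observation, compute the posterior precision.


In the conjugate normal model, precisions add:
tau_posterior = tau_prior + n * tau_data
= 2 + 8*2 = 18

18


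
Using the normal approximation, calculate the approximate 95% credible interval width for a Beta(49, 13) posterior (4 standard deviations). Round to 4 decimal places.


Var(Beta) = 49*13/(62^2 * 63) = 0.0026
SD = 0.0513
Width ~ 4*SD = 0.2051

0.2051


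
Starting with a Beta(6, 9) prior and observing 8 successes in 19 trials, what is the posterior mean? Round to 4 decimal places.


Posterior parameters: alpha = 6 + 8 = 14
beta = 9 + 11 = 20
Posterior mean = alpha / (alpha + beta) = 14 / 34
= 0.4118

0.4118


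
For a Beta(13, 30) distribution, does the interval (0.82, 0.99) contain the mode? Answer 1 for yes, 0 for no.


Mode of Beta(a,b) = (a-1)/(a+b-2)
= (13-1)/(13+30-2) = 0.2927
Check: 0.82 <= 0.2927 <= 0.99?
Result: 0

0


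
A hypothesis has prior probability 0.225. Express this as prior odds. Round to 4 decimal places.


Odds = P(H) / P(not H) = 0.225 / 0.775
= 0.2903

0.2903


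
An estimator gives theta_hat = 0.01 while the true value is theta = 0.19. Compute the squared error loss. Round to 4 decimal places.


The squared error loss is (theta_hat - theta)^2
= (0.01 - 0.19)^2
= (-0.18)^2 = 0.0324

0.0324


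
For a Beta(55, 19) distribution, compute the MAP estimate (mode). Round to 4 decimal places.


MAP = mode = (a-1)/(a+b-2)
= (55-1)/(55+19-2)
= 54/72 = 0.75

0.75


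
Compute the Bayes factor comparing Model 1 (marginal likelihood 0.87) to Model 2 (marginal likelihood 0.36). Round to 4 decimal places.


BF12 = marginal likelihood of M1 / marginal likelihood of M2
= 0.87/0.36
= 2.4167

2.4167


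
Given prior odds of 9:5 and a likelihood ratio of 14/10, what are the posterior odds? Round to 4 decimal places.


Posterior odds = prior odds * LR
Prior odds = 9/5 = 1.8
LR = 14/10 = 1.4
Posterior odds = 1.8 * 1.4 = 2.52

2.52


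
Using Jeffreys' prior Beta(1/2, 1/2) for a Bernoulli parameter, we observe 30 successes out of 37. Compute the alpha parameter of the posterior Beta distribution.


Conjugate update: Beta(0.5 + k, 0.5 + n - k).
k = 30, n - k = 7
Posterior alpha = 0.5 + k = 0.5 + 30 = 30.5

30.5


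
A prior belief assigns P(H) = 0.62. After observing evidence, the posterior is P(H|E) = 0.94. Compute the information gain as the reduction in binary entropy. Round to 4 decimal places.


H(prior) = -0.62*log2(0.62) - 0.38*log2(0.38)
= 0.958
H(post) = -0.94*log2(0.94) - 0.06*log2(0.06)
= 0.3274
IG = 0.958 - 0.3274 = 0.6306

0.6306


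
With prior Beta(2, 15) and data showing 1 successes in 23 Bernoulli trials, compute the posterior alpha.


Conjugate update: alpha_posterior = alpha_prior + k
= 2 + 1 = 3

3


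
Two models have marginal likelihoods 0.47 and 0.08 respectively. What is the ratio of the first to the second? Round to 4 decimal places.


Evidence ratio = 0.47 / 0.08
= 5.875

5.875


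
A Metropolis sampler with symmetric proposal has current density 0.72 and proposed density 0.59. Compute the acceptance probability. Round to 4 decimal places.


For symmetric proposals, acceptance = min(1, pi(x*)/pi(x))
= min(1, 0.59/0.72)
= min(1, 0.8194) = 0.8194

0.8194


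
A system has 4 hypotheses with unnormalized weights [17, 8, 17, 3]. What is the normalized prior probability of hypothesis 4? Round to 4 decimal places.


The normalized prior is the weight divided by the total.
Total weight = 45
P(H4) = 3 / 45 = 0.0667

0.0667


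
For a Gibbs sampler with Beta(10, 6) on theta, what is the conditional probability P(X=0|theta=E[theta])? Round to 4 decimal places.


E[theta] = 10/(10+6) = 0.625
P(X=0|theta) = 1 - theta = 0.375

0.375


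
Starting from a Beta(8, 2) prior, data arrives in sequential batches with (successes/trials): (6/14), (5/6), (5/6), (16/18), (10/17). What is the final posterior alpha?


In sequential Bayesian updating, we sum all successes.
Total successes = 42
Final alpha = 8 + 42 = 50

50


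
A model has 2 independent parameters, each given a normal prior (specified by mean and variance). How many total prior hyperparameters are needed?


Each normal prior needs 2 hyperparameters (mean and variance).
Total = 2 * 2 = 4

4


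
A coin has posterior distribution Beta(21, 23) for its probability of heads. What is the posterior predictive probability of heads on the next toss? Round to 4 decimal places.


Posterior predictive = E[theta] = alpha/(alpha+beta)
= 21/44
= 0.4773

0.4773


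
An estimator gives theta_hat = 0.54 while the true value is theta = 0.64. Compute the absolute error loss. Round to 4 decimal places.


The absolute error loss is |theta_hat - theta|
= |0.54 - 0.64|
= 0.1

0.1


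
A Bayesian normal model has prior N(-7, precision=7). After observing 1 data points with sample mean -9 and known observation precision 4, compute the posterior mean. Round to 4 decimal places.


Posterior mean = (prior_precision * prior_mean + n * data_precision * data_mean) / (prior_precision + n * data_precision)
Numerator = 7*-7 + 1*4*-9 = -85
Denominator = 7 + 1*4 = 11
Posterior mean = -7.7273

-7.7273


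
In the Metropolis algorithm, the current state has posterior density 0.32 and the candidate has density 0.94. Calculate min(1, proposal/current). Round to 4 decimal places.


Ratio = 0.94/0.32 = 2.9375
Acceptance probability = min(1, 2.9375)
= 1.0

1.0


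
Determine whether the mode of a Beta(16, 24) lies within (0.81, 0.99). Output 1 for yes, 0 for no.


First find the mode: (a-1)/(a+b-2) = 0.3947
Is 0.3947 in (0.81, 0.99)? 0

0


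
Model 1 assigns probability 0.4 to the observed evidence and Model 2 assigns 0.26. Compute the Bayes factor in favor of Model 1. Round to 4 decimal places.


BF = P(data|M1) / P(data|M2)
= 0.4 / 0.26 = 1.5385

1.5385


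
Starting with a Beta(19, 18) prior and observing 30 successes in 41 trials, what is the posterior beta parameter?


Posterior beta = prior beta + failures
Failures = 41 - 30 = 11
beta_post = 18 + 11 = 29

29


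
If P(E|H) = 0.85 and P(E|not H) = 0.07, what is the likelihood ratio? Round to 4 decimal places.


Likelihood ratio = P(E|H) / P(E|not H)
= 0.85 / 0.07
= 12.1429

12.1429


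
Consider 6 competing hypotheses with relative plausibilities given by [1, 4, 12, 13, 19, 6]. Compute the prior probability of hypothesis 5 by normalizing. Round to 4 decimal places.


Sum of weights = 1 + 4 + 12 + 13 + 19 + 6 = 55
Normalized prior for H5 = 19 / 55
= 0.3455

0.3455


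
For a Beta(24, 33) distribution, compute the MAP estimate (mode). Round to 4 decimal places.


MAP = mode = (a-1)/(a+b-2)
= (24-1)/(24+33-2)
= 23/55 = 0.4182

0.4182


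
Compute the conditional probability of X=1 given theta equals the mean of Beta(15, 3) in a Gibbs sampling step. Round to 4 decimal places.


Mean of Beta(15, 3) = 0.8333
P(X=1 | theta=0.8333) = 0.8333

0.8333


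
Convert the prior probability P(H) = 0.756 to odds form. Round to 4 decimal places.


P(not H) = 1 - 0.756 = 0.244
Odds = 0.756 / 0.244 = 3.0984

3.0984


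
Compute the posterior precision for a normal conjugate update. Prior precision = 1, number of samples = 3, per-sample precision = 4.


tau_post = tau_0 + n * tau
= 1 + 3 * 4 = 13

13


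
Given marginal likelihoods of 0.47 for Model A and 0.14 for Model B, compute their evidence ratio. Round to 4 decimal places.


Ratio = ML(A) / ML(B) = 0.47/0.14
= 3.3571

3.3571


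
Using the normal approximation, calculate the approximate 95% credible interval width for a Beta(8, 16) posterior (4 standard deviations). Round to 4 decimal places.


Var(Beta) = 8*16/(24^2 * 25) = 0.0089
SD = 0.0943
Width ~ 4*SD = 0.3771

0.3771


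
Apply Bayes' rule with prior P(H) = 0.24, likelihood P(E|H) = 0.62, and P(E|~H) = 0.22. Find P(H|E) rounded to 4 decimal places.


Step 1: Compute marginal P(E) = P(E|H)P(H) + P(E|~H)P(~H)
= 0.62*0.24 + 0.22*0.76 = 0.316
Step 2: P(H|E) = P(E|H)P(H)/P(E) = 0.1488/0.316
= 0.4709

0.4709


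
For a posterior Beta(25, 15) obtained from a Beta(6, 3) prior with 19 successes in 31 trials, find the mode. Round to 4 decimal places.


Mode = (alpha - 1) / (alpha + beta - 2)
= 24 / 38
= 0.6316

0.6316


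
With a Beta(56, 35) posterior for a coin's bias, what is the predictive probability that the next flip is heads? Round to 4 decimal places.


The predictive probability equals the posterior mean.
P(next = heads) = alpha / (alpha + beta)
= 56 / 91 = 0.6154

0.6154


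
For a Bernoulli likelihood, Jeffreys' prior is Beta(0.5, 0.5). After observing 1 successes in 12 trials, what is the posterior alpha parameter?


Jeffreys' prior for Bernoulli is Beta(0.5, 0.5).
Posterior is Beta(0.5 + k, 0.5 + n - k).
Posterior alpha = 0.5 + k = 0.5 + 1 = 1.5

1.5


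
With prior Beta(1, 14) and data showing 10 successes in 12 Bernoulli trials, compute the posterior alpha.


Conjugate update: alpha_posterior = alpha_prior + k
= 1 + 10 = 11

11


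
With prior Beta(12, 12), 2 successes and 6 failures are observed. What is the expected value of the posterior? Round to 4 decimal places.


Posterior = Beta(14, 18)
E[theta] = alpha/(alpha+beta)
= 14/32 = 0.4375

0.4375


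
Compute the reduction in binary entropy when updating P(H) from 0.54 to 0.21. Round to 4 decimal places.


H_before = -p*log2(p) - (1-p)*log2(1-p) for p=0.54: 0.9954
H_after for p=0.21: 0.7415
Reduction = 0.9954 - 0.7415 = 0.2539

0.2539


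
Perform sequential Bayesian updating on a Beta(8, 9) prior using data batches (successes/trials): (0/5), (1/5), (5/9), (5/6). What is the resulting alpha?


Accumulate successes: 11
Posterior alpha = prior alpha + sum of successes
= 8 + 11 = 19

19


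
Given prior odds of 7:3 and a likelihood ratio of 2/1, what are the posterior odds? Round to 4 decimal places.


Posterior odds = prior odds * LR
Prior odds = 7/3 = 2.3333
LR = 2/1 = 2.0
Posterior odds = 2.3333 * 2.0 = 4.6667

4.6667


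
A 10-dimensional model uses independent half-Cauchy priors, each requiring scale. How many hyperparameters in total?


Per parameter: 1 (scale).
Total = 10 * 1 = 10

10


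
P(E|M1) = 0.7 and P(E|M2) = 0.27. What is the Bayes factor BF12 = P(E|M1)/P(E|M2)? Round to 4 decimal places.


Bayes factor BF12 = P(E|M1) / P(E|M2)
= 0.7 / 0.27
= 2.5926

2.5926


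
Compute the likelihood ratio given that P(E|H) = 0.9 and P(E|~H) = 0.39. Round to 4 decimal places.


LR = P(E|H) / P(E|~H)
= 0.9 / 0.39 = 2.3077

2.3077


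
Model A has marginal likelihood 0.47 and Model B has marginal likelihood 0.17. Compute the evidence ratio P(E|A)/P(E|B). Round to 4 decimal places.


Evidence ratio = P(E|A) / P(E|B)
= 0.47 / 0.17
= 2.7647

2.7647


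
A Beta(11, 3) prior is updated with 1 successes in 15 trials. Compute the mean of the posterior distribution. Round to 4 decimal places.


After update: Beta(12, 17)
Mean = 12 / (12 + 17) = 12 / 29
= 0.4138

0.4138


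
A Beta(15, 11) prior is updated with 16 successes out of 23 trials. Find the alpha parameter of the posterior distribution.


In the Beta-Binomial conjugate update:
alpha_post = alpha_prior + successes
= 15 + 16
= 31

31


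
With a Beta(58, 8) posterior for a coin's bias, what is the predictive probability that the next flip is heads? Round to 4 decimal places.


The predictive probability equals the posterior mean.
P(next = heads) = alpha / (alpha + beta)
= 58 / 66 = 0.8788

0.8788


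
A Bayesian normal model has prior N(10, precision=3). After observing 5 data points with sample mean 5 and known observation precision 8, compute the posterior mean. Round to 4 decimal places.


Posterior mean = (prior_precision * prior_mean + n * data_precision * data_mean) / (prior_precision + n * data_precision)
Numerator = 3*10 + 5*8*5 = 230
Denominator = 3 + 5*8 = 43
Posterior mean = 5.3488

5.3488


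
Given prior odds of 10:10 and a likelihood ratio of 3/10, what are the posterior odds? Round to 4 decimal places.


Posterior odds = prior odds * LR
Prior odds = 10/10 = 1.0
LR = 3/10 = 0.3
Posterior odds = 1.0 * 0.3 = 0.3

0.3


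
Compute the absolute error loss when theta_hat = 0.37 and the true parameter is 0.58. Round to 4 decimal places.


L = |theta_hat - theta_true|
= |0.37 - 0.58| = 0.21

0.21


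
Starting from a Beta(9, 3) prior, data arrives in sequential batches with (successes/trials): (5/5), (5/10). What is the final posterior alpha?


In sequential Bayesian updating, we sum all successes.
Total successes = 10
Final alpha = 9 + 10 = 19

19


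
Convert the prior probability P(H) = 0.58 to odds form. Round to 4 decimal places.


P(not H) = 1 - 0.58 = 0.42
Odds = 0.58 / 0.42 = 1.381

1.381


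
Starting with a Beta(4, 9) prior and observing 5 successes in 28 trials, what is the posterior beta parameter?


Posterior beta = prior beta + failures
Failures = 28 - 5 = 23
beta_post = 9 + 23 = 32

32


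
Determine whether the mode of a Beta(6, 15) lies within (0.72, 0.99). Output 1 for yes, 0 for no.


First find the mode: (a-1)/(a+b-2) = 0.2632
Is 0.2632 in (0.72, 0.99)? 0

0


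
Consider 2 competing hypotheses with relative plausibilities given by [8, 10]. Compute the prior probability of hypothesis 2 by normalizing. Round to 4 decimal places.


Sum of weights = 8 + 10 = 18
Normalized prior for H2 = 10 / 18
= 0.5556

0.5556


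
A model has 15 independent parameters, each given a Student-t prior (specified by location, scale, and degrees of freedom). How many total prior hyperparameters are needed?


Each Student-t prior needs 3 hyperparameters (location, scale, and degrees of freedom).
Total = 3 * 15 = 45

45


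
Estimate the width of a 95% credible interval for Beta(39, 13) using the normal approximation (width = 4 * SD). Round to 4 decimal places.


For Beta(a,b): Var = ab/((a+b)^2(a+b+1))
Var = 0.0035, SD = 0.0595
Approximate 95% CI width = 4 * 0.0595 = 0.2379

0.2379


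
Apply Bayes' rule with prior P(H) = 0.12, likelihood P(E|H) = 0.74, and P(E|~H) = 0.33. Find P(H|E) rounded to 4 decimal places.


Step 1: Compute marginal P(E) = P(E|H)P(H) + P(E|~H)P(~H)
= 0.74*0.12 + 0.33*0.88 = 0.3792
Step 2: P(H|E) = P(E|H)P(H)/P(E) = 0.0888/0.3792
= 0.2342

0.2342


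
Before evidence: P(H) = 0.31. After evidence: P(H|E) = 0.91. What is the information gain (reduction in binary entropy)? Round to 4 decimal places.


Prior entropy = 0.8932
Posterior entropy = 0.4365
Information gain = 0.8932 - 0.4365 = 0.4567

0.4567


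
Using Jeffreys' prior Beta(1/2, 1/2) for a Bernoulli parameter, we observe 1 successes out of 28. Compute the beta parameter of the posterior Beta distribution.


Conjugate update: Beta(0.5 + k, 0.5 + n - k).
k = 1, n - k = 27
Posterior beta = 0.5 + (n - k) = 0.5 + 27 = 27.5

27.5


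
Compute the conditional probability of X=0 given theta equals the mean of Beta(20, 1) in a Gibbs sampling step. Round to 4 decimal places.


Mean of Beta(20, 1) = 0.9524
P(X=0 | theta=0.9524) = 0.0476

0.0476


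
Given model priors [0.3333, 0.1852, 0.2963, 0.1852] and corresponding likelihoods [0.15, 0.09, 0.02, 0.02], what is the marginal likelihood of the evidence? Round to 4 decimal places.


P(E) = sum_i P(M_i) P(E|M_i)
= 0.05 + 0.0167 + 0.0059 + 0.0037
= 0.0763

0.0763


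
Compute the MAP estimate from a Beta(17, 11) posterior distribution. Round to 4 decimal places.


MAP = mode of Beta distribution
= (alpha - 1)/(alpha + beta - 2)
= (17-1)/(17+11-2)
= 16/26 = 0.6154

0.6154


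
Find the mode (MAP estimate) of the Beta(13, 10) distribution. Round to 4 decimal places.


For Beta(a,b) with a,b > 1:
Mode = (a-1)/(a+b-2) = (13-1)/(23-2)
= 12/21 = 0.5714

0.5714


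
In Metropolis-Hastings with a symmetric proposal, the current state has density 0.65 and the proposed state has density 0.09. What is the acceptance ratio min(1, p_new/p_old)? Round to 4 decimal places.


Ratio = p_new / p_old = 0.09 / 0.65 = 0.1385
Acceptance = min(1, 0.1385) = 0.1385

0.1385


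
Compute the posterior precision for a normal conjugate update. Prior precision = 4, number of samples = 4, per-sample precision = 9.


tau_post = tau_0 + n * tau
= 4 + 4 * 9 = 40

40


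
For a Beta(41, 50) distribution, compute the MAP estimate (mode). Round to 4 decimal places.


MAP = mode = (a-1)/(a+b-2)
= (41-1)/(41+50-2)
= 40/89 = 0.4494

0.4494


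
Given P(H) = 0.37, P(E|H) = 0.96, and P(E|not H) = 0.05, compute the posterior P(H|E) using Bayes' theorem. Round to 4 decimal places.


By Bayes' theorem: P(H|E) = P(E|H)*P(H) / P(E)
P(E) = P(E|H)*P(H) + P(E|not H)*P(not H)
P(E) = 0.96*0.37 + 0.05*0.63 = 0.3867
P(H|E) = 0.96*0.37 / 0.3867 = 0.9185

0.9185


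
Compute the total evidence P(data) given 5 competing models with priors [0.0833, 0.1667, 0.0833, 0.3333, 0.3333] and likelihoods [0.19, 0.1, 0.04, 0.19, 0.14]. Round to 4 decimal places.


Marginal likelihood = sum P(model_i) * P(data|model_i)
Model 1: 0.0833 * 0.19 = 0.0158
Model 2: 0.1667 * 0.1 = 0.0167
Model 3: 0.0833 * 0.04 = 0.0033
Model 4: 0.3333 * 0.19 = 0.0633
Model 5: 0.3333 * 0.14 = 0.0467
Total = 0.1458

0.1458


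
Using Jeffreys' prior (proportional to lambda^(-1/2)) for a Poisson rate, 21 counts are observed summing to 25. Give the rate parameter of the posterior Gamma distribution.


Conjugate update: Gamma(prior_shape + S, prior_rate + n).
Prior shape = 0.5, prior rate = 0.
Posterior rate = 0 + n = 21

21.0


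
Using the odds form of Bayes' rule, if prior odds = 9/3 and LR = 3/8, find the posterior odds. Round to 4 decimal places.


Bayes' rule in odds form: posterior odds = prior odds * LR
= (9 * 3) / (3 * 8)
= 27/24 = 1.125

1.125


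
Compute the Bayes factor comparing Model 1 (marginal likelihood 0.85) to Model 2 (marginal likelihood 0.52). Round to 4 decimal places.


BF12 = marginal likelihood of M1 / marginal likelihood of M2
= 0.85/0.52
= 1.6346

1.6346


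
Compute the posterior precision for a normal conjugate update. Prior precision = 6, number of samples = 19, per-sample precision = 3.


tau_post = tau_0 + n * tau
= 6 + 19 * 3 = 63

63


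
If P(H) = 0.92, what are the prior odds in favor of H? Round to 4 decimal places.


Prior odds = P(H) / (1 - P(H))
= 0.92 / 0.08
= 11.5

11.5


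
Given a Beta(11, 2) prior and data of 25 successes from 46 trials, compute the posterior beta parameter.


Number of failures = 46 - 25 = 21
Posterior beta = 2 + 21 = 23

23


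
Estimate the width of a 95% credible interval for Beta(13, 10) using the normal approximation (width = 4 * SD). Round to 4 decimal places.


For Beta(a,b): Var = ab/((a+b)^2(a+b+1))
Var = 0.0102, SD = 0.1012
Approximate 95% CI width = 4 * 0.1012 = 0.4048

0.4048


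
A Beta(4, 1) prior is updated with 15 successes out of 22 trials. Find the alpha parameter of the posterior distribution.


In the Beta-Binomial conjugate update:
alpha_post = alpha_prior + successes
= 4 + 15
= 19

19


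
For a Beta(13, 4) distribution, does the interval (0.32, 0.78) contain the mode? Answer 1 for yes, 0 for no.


Mode of Beta(a,b) = (a-1)/(a+b-2)
= (13-1)/(13+4-2) = 0.8
Check: 0.32 <= 0.8 <= 0.78?
Result: 0

0


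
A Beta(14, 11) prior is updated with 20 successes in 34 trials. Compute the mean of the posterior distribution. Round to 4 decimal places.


After update: Beta(34, 25)
Mean = 34 / (34 + 25) = 34 / 59
= 0.5763

0.5763


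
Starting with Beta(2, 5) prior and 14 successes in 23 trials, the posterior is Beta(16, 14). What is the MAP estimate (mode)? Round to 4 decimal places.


The mode of Beta(a, b) when a > 1 and b > 1 is (a-1)/(a+b-2)
= (16 - 1) / (16 + 14 - 2)
= 15 / 28
= 0.5357

0.5357


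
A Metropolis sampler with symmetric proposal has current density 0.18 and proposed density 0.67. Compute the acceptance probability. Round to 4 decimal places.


For symmetric proposals, acceptance = min(1, pi(x*)/pi(x))
= min(1, 0.67/0.18)
= min(1, 3.7222) = 1.0

1.0


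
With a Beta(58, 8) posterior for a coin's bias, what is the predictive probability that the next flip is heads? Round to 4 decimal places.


The predictive probability equals the posterior mean.
P(next = heads) = alpha / (alpha + beta)
= 58 / 66 = 0.8788

0.8788


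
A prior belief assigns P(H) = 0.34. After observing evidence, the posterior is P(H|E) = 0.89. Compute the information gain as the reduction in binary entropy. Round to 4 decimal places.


H(prior) = -0.34*log2(0.34) - 0.66*log2(0.66)
= 0.9248
H(post) = -0.89*log2(0.89) - 0.11*log2(0.11)
= 0.4999
IG = 0.9248 - 0.4999 = 0.4249

0.4249


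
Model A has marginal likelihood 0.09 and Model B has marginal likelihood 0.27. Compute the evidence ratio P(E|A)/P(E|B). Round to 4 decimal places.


Evidence ratio = P(E|A) / P(E|B)
= 0.09 / 0.27
= 0.3333

0.3333


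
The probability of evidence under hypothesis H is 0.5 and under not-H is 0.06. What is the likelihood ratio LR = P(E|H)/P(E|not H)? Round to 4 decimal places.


LR = 0.5 / 0.06
= 8.3333

8.3333


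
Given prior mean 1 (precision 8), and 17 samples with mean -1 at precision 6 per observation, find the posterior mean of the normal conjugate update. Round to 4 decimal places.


The posterior mean is a precision-weighted average of prior and data.
Post. prec. = 8 + 102 = 110
Post. mean = (8 + -102)/110 = -94/110 = -0.8545

-0.8545


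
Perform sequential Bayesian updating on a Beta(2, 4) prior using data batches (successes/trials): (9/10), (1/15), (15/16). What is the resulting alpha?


Accumulate successes: 25
Posterior alpha = prior alpha + sum of successes
= 2 + 25 = 27

27


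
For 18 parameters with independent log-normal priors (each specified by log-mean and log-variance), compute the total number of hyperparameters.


A log-normal prior has 2 hyperparameters per parameter.
Total = 18 * 2 = 36

36


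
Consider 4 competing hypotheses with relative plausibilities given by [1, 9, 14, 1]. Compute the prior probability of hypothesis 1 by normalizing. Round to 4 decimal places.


Sum of weights = 1 + 9 + 14 + 1 = 25
Normalized prior for H1 = 1 / 25
= 0.04

0.04


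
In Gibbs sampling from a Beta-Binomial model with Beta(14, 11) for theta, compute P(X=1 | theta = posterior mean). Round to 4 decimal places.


Posterior mean = alpha/(alpha+beta) = 14/25 = 0.56
P(X=1|theta=mean) = theta = 0.56

0.56


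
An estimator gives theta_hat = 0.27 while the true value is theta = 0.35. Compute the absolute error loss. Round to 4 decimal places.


The absolute error loss is |theta_hat - theta|
= |0.27 - 0.35|
= 0.08

0.08


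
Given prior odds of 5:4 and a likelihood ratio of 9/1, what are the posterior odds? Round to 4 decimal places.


Posterior odds = prior odds * LR
Prior odds = 5/4 = 1.25
LR = 9/1 = 9.0
Posterior odds = 1.25 * 9.0 = 11.25

11.25


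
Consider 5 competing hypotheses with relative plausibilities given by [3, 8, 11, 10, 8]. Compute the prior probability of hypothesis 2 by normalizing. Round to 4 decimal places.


Sum of weights = 3 + 8 + 11 + 10 + 8 = 40
Normalized prior for H2 = 8 / 40
= 0.2

0.2


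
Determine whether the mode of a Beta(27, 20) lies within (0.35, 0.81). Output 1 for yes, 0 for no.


First find the mode: (a-1)/(a+b-2) = 0.5778
Is 0.5778 in (0.35, 0.81)? 1

1


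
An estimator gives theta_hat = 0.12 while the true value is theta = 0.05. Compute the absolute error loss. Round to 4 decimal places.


The absolute error loss is |theta_hat - theta|
= |0.12 - 0.05|
= 0.07

0.07


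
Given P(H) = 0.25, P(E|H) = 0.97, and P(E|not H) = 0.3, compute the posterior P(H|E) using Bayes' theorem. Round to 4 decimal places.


By Bayes' theorem: P(H|E) = P(E|H)*P(H) / P(E)
P(E) = P(E|H)*P(H) + P(E|not H)*P(not H)
P(E) = 0.97*0.25 + 0.3*0.75 = 0.4675
P(H|E) = 0.97*0.25 / 0.4675 = 0.5187

0.5187


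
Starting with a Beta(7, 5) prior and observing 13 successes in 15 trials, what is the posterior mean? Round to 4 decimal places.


Posterior parameters: alpha = 7 + 13 = 20
beta = 5 + 2 = 7
Posterior mean = alpha / (alpha + beta) = 20 / 27
= 0.7407

0.7407


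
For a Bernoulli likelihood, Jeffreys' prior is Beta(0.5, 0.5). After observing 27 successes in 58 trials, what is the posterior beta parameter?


Jeffreys' prior for Bernoulli is Beta(0.5, 0.5).
Posterior is Beta(0.5 + k, 0.5 + n - k).
Posterior beta = 0.5 + (n - k) = 0.5 + 31 = 31.5

31.5


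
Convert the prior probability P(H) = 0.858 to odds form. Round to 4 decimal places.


P(not H) = 1 - 0.858 = 0.142
Odds = 0.858 / 0.142 = 6.0423

6.0423


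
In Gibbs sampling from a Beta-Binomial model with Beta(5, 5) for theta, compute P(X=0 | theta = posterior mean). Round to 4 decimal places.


Posterior mean = alpha/(alpha+beta) = 5/10 = 0.5
P(X=0|theta=mean) = 1 - theta = 0.5

0.5


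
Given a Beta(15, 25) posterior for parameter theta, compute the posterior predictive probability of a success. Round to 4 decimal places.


For a Beta-Bernoulli model, the predictive probability is the mean:
P(success) = 15/(15+25) = 15/40 = 0.375

0.375


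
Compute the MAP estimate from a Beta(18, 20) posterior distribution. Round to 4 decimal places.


MAP = mode of Beta distribution
= (alpha - 1)/(alpha + beta - 2)
= (18-1)/(18+20-2)
= 17/36 = 0.4722

0.4722


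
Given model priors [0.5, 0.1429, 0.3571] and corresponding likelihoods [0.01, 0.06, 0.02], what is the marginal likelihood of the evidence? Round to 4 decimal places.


P(E) = sum_i P(M_i) P(E|M_i)
= 0.005 + 0.0086 + 0.0071
= 0.0207

0.0207


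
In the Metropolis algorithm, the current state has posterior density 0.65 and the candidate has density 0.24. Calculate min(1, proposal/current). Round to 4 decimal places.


Ratio = 0.24/0.65 = 0.3692
Acceptance probability = min(1, 0.3692)
= 0.3692

0.3692


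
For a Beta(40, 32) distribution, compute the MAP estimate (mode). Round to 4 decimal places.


MAP = mode = (a-1)/(a+b-2)
= (40-1)/(40+32-2)
= 39/70 = 0.5571

0.5571


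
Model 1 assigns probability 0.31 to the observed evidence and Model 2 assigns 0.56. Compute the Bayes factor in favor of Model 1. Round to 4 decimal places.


BF = P(data|M1) / P(data|M2)
= 0.31 / 0.56 = 0.5536

0.5536


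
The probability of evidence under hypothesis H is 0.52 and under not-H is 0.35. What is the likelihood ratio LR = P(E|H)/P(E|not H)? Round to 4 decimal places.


LR = 0.52 / 0.35
= 1.4857

1.4857


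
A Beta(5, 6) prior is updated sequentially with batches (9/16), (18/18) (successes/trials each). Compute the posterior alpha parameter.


Sequential conjugate updating is equivalent to a single batch update.
Total successes across all batches = 27
alpha_posterior = alpha_prior + total_successes = 5 + 27
= 32

32


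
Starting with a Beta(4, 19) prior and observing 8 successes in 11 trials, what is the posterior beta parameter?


Posterior beta = prior beta + failures
Failures = 11 - 8 = 3
beta_post = 19 + 3 = 22

22


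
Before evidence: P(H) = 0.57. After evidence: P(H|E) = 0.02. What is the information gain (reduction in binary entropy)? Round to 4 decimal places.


Prior entropy = 0.9858
Posterior entropy = 0.1414
Information gain = 0.9858 - 0.1414 = 0.8444

0.8444


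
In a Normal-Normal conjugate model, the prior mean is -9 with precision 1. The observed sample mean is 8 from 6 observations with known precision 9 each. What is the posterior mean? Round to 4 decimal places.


Posterior precision = tau0 + n*tau = 1 + 6*9 = 55
Posterior mean = (tau0*mu0 + n*tau*xbar) / posterior_precision
= (1*-9 + 6*9*8) / 55
= 423 / 55 = 7.6909

7.6909


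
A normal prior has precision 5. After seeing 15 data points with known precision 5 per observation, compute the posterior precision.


In the conjugate normal model, precisions add:
tau_posterior = tau_prior + n * tau_data
= 5 + 15*5 = 80

80


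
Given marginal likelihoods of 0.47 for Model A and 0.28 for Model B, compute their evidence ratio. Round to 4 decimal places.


Ratio = ML(A) / ML(B) = 0.47/0.28
= 1.6786

1.6786


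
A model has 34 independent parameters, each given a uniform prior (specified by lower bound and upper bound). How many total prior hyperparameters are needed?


Each uniform prior needs 2 hyperparameters (lower bound and upper bound).
Total = 2 * 34 = 68

68


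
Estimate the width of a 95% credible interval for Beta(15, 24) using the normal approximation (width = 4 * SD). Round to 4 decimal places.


For Beta(a,b): Var = ab/((a+b)^2(a+b+1))
Var = 0.0059, SD = 0.0769
Approximate 95% CI width = 4 * 0.0769 = 0.3077

0.3077
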